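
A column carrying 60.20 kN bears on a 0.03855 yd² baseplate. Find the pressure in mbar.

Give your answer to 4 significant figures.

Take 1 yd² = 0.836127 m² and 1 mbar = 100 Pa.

60.20 kN × 1000 → 60200 N
0.03855 yd² × 0.836127 → 0.0322327 m²
P = F / A = 60200 N / 0.0322327 m² = 1.86767×10⁶ Pa
1.86767×10⁶ Pa ÷ (100 Pa/mbar) = 18676.7 mbar

1.868×10⁴ mbar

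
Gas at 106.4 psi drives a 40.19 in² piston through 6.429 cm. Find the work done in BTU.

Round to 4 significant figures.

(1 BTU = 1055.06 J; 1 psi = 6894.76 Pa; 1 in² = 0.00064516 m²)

1.159 BTU

106.4 psi → 733602 Pa
40.19 in² → 0.025929 m²
F = P × A = 733602 × 0.025929 = 19021.6 N
6.429 cm → 0.06429 m
W = F × d = 19021.6 × 0.06429 = 1222.9 J
In BTU: 1222.9 / 1055.06 = 1.15908 BTU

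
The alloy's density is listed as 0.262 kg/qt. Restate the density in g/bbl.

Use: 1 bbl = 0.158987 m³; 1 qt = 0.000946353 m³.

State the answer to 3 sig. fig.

0.262 kg/qt ÷ 0.000946353 m³/qt = 276.852 kg/m³
276.852 kg/m³ ÷ 0.001 kg/g × 0.158987 m³/bbl = 44015.9 g/bbl

4.40×10⁴ g/bbl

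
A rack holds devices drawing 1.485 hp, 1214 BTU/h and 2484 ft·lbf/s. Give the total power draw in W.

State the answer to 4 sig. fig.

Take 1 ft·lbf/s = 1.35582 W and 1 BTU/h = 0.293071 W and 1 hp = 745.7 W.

4831 W

1.485 hp × 745.7 = 1107.36 W
1214 BTU/h × 0.293071 = 355.788 W
2484 ft·lbf/s × 1.35582 = 3367.86 W
Sum: 1107.36 + 355.788 + 3367.86 = 4831.01 W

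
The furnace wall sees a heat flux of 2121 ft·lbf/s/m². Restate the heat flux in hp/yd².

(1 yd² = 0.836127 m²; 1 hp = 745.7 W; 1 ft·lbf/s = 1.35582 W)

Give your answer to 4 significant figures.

3.224 hp/yd²

2121 ft·lbf/s/m² × 1.35582 W/ft·lbf/s = 2875.69 W/m²
2875.69 W/m² ÷ 745.7 W/hp × 0.836127 m²/yd² = 3.22441 hp/yd²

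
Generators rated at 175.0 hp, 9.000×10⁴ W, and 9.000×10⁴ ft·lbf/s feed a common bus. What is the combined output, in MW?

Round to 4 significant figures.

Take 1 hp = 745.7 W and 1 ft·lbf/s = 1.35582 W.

175.0 hp × 745.7 → 130498 W
9.000×10⁴ W (already W)
9.000×10⁴ ft·lbf/s × 1.35582 → 122024 W
Sum: 130498 + 90000 + 122024 = 342522 W
In MW: 342522 / 1000000 = 0.342522 MW

0.3425 MW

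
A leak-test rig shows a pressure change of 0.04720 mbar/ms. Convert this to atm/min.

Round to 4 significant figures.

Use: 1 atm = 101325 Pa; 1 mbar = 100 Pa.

0.04720 mbar/ms × 100 Pa/mbar ÷ 0.001 s/ms = 4720 Pa/s
4720 Pa/s ÷ 101325 Pa/atm × 60 s/min = 2.79497 atm/min

2.795 atm/min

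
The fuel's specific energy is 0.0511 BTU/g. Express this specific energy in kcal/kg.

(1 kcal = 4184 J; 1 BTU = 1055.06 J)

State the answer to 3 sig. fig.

0.0511 BTU/g × 1055.06 J/BTU ÷ 0.001 kg/g = 53913.6 J/kg
53913.6 J/kg ÷ 4184 J/kcal = 12.8857 kcal/kg

12.9 kcal/kg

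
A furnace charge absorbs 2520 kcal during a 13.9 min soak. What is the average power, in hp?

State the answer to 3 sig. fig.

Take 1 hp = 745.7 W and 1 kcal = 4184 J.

2520 kcal × 4184 = 1.05437×10⁷ J
13.9 min × 60 = 834 s
P = E / t = 1.05437×10⁷ J / 834 s = 12642.3 W
12642.3 W ÷ (745.7 W/hp) = 16.9536 hp

17.0 hp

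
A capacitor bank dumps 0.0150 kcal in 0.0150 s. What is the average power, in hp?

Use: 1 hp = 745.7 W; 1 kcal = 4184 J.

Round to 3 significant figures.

0.0150 kcal × 4184 = 62.76 J
P = E / t = 62.76 J / 0.015 s = 4184 W
4184 W ÷ (745.7 W/hp) = 5.61084 hp

5.61 hp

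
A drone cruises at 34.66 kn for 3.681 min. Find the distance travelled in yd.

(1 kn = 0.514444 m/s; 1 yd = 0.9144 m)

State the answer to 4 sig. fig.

34.66 kn × 0.514444 → 17.8306 m/s
3.681 min × 60 → 220.86 s
d = v × t = 17.8306 m/s × 220.86 s = 3938.07 m
3938.07 m ÷ (0.9144 m/yd) = 4306.73 yd

4307 yd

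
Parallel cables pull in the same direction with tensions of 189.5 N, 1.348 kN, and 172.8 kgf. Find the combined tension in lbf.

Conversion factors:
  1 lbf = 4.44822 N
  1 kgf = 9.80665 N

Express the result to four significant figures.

726.6 lbf

189.5 N (already N)
1.348 kN × 1000 → 1348 N
172.8 kgf × 9.80665 → 1694.59 N
Total: 189.5 + 1348 + 1694.59 = 3232.09 N
In lbf: 3232.09 / 4.44822 = 726.603 lbf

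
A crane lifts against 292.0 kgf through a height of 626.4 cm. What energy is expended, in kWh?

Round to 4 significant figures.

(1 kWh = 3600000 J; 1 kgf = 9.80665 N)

0.004983 kWh

292.0 kgf × 9.80665 → 2863.54 N
626.4 cm × 0.01 → 6.264 m
W = F × d = 2863.54 N × 6.264 m = 17937.2 J
17937.2 J ÷ (3600000 J/kWh) = 0.00498256 kWh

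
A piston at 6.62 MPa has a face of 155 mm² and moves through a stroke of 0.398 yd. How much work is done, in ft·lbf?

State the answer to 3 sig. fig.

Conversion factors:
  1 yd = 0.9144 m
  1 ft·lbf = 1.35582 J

275 ft·lbf

6.62 MPa → 6.62×10⁶ Pa
155 mm² → 1.55×10⁻⁴ m²
F = P × A = 6.62×10⁶ × 1.55×10⁻⁴ = 1026.1 N
0.398 yd → 0.363931 m
W = F × d = 1026.1 × 0.363931 = 373.43 J
In ft·lbf: 373.43 / 1.35582 = 275.427 ft·lbf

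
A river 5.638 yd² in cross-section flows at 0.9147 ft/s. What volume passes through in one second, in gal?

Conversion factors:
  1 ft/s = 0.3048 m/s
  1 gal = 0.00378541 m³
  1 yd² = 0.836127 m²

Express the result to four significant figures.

347.2 gal

0.9147 ft/s × 0.3048 = 0.278801 m/s
5.638 yd² × 0.836127 = 4.71408 m²
V = v × A × t = 0.278801 m/s × 4.71408 m² × 1 s = 1.31429 m³
1.31429 m³ ÷ (0.00378541 m³/gal) = 347.199 gal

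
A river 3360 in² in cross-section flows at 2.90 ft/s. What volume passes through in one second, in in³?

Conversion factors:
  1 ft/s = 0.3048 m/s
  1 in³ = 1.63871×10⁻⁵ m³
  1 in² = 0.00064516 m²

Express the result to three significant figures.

1.17×10⁵ in³

2.90 ft/s × 0.3048 → 0.88392 m/s
3360 in² × 0.00064516 → 2.16774 m²
V = v × A × t = 0.88392 m/s × 2.16774 m² × 1 s = 1.91611 m³
1.91611 m³ ÷ (1.63871×10⁻⁵ m³/in³) = 116928 in³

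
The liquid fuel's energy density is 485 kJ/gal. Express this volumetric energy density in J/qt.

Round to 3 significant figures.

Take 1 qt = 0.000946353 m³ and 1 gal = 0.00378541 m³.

1.21×10⁵ J/qt

485 kJ/gal × 1000 J/kJ ÷ 0.00378541 m³/gal = 1.28124×10⁸ J/m³
1.28124×10⁸ J/m³ × 0.000946353 m³/qt = 121251 J/qt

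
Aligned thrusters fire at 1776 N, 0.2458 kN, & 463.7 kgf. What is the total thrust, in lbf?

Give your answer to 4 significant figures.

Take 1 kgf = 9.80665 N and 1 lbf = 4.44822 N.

1477 lbf

1776 N (already N)
0.2458 kN × 1000 → 245.8 N
463.7 kgf × 9.80665 → 4547.34 N
Combined: 1776 + 245.8 + 4547.34 = 6569.14 N
In lbf: 6569.14 / 4.44822 = 1476.8 lbf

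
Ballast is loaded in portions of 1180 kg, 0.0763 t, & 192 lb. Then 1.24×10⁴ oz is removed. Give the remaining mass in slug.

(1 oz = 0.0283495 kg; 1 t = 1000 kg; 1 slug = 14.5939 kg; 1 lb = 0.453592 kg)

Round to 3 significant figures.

1180 kg (already kg)
0.0763 t × 1000 = 76.3 kg
192 lb × 0.453592 = 87.0897 kg
1.24×10⁴ oz × 0.0283495 = 351.534 kg
Sum: 1180 + 76.3 + 87.0897 − 351.534 = 991.856 kg
In slug: 991.856 / 14.5939 = 67.9637 slug

68.0 slug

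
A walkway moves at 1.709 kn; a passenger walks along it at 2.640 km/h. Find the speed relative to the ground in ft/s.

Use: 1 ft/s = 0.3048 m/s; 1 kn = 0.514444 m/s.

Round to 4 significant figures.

5.290 ft/s

1.709 kn × 0.514444 = 0.879185 m/s
2.640 km/h × (1/3.6) = 0.733333 m/s
Combined: 0.879185 + 0.733333 = 1.61252 m/s
In ft/s: 1.61252 / 0.3048 = 5.29042 ft/s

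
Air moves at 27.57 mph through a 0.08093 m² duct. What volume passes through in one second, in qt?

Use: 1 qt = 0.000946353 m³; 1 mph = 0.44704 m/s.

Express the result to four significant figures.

27.57 mph × 0.44704 → 12.3249 m/s
V = v × A × t = 12.3249 m/s × 0.08093 m² × 1 s = 0.997454 m³
0.997454 m³ ÷ (0.000946353 m³/qt) = 1054 qt

1054 qt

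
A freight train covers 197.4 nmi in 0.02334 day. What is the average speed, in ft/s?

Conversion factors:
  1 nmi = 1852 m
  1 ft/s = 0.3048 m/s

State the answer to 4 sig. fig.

594.8 ft/s

197.4 nmi × 1852 → 365585 m
0.02334 day × 86400 → 2016.58 s
v = d / t = 365585 m / 2016.58 s = 181.29 m/s
181.29 m/s ÷ (0.3048 m/s/ft/s) = 594.783 ft/s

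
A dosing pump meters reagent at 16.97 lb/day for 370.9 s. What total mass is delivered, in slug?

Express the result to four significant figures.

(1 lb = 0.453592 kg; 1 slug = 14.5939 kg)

0.002264 slug

16.97 lb/day → 8.90909×10⁻⁵ kg/s
m = ṁ × t = 8.90909×10⁻⁵ × 370.9 = 0.0330438 kg
In slug: 0.0330438 / 14.5939 = 0.00226422 slug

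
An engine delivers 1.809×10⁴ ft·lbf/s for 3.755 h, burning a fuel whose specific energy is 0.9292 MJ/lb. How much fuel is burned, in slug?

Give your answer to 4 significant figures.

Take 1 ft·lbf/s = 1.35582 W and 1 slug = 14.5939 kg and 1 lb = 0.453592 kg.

11.09 slug

1.809×10⁴ ft·lbf/s → 24526.8 W
3.755 h → 13518 s
E = P × t = 24526.8 × 13518 = 3.31553×10⁸ J
0.9292 MJ/lb → 2.04854×10⁶ J/kg
m = E / e_s = 3.31553×10⁸ / 2.04854×10⁶ = 161.848 kg
In slug: 161.848 / 14.5939 = 11.0901 slug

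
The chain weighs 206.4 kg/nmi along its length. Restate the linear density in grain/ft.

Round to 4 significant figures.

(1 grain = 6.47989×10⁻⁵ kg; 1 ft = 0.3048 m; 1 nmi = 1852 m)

206.4 kg/nmi ÷ 1852 m/nmi = 0.111447 kg/m
0.111447 kg/m ÷ 6.47989×10⁻⁵ kg/grain × 0.3048 m/ft = 524.223 grain/ft

524.2 grain/ft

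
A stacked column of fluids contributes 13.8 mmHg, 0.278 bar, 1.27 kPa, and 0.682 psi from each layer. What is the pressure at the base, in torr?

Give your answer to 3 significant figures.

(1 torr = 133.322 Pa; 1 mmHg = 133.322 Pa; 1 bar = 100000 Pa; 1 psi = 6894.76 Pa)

13.8 mmHg × 133.322 = 1839.84 Pa
0.278 bar × 100000 = 27800 Pa
1.27 kPa × 1000 = 1270 Pa
0.682 psi × 6894.76 = 4702.23 Pa
Sum: 1839.84 + 27800 + 1270 + 4702.23 = 35612.1 Pa
In torr: 35612.1 / 133.322 = 267.113 torr

267 torr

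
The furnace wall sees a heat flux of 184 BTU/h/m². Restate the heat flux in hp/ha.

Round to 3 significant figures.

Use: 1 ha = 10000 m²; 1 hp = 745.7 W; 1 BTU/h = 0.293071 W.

184 BTU/h/m² × 0.293071 W/BTU/h = 53.9251 W/m²
53.9251 W/m² ÷ 745.7 W/hp × 10000 m²/ha = 723.147 hp/ha

723 hp/ha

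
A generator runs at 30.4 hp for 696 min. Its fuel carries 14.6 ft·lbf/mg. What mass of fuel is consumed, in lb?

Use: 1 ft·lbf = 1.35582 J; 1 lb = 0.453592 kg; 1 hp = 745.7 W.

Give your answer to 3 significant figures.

105 lb

30.4 hp → 22669.3 W
696 min → 41760 s
E = P × t = 22669.3 × 41760 = 9.4667×10⁸ J
14.6 ft·lbf/mg → 1.9795×10⁷ J/kg
m = E / e_s = 9.4667×10⁸ / 1.9795×10⁷ = 47.8237 kg
In lb: 47.8237 / 0.453592 = 105.433 lb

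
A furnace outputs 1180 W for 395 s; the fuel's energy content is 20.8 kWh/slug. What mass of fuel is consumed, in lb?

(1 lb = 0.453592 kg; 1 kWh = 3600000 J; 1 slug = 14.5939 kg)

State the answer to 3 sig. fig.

E = P × t = 1180 × 395 = 466100 J
20.8 kWh/slug → 5.13091×10⁶ J/kg
m = E / e_s = 466100 / 5.13091×10⁶ = 0.0908416 kg
In lb: 0.0908416 / 0.453592 = 0.200272 lb

0.200 lb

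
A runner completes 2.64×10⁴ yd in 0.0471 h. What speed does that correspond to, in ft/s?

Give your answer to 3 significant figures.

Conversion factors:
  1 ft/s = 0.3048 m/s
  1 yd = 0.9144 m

2.64×10⁴ yd × 0.9144 → 24140.2 m
0.0471 h × 3600 → 169.56 s
v = d / t = 24140.2 m / 169.56 s = 142.37 m/s
142.37 m/s ÷ (0.3048 m/s/ft/s) = 467.093 ft/s

467 ft/s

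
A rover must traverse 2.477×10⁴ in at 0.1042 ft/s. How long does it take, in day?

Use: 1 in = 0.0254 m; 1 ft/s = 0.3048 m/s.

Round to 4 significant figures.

2.477×10⁴ in × 0.0254 → 629.158 m
0.1042 ft/s × 0.3048 → 0.0317602 m/s
t = d / v = 629.158 m / 0.0317602 m/s = 19809.6 s
19809.6 s ÷ (86400 s/day) = 0.229278 day

0.2293 day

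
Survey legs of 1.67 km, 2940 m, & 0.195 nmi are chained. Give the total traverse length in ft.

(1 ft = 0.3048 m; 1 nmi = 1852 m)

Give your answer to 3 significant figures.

1.63×10⁴ ft

1.67 km × 1000 = 1670 m
2940 m (already m)
0.195 nmi × 1852 = 361.14 m
Combined: 1670 + 2940 + 361.14 = 4971.14 m
In ft: 4971.14 / 0.3048 = 16309.5 ft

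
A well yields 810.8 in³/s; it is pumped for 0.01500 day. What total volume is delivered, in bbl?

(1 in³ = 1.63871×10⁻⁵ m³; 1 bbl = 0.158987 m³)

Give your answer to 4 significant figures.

108.3 bbl

810.8 in³/s → 0.0132867 m³/s
0.01500 day → 1296 s
V = Q × t = 0.0132867 × 1296 = 17.2196 m³
In bbl: 17.2196 / 0.158987 = 108.308 bbl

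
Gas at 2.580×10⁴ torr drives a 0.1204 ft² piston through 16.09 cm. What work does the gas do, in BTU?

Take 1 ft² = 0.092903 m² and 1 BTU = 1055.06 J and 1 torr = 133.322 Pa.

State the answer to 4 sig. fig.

2.580×10⁴ torr → 3.43971×10⁶ Pa
0.1204 ft² → 0.0111855 m²
F = P × A = 3.43971×10⁶ × 0.0111855 = 38474.9 N
16.09 cm → 0.1609 m
W = F × d = 38474.9 × 0.1609 = 6190.61 J
In BTU: 6190.61 / 1055.06 = 5.86754 BTU

5.868 BTU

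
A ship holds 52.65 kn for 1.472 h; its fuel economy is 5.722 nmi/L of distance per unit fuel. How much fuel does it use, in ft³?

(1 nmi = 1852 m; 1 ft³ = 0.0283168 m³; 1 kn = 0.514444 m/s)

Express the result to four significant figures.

52.65 kn → 27.0855 m/s
1.472 h → 5299.2 s
d = v × t = 27.0855 × 5299.2 = 143531 m
5.722 nmi/L → 1.05971×10⁷ m/m³
V = d / (distance per unit fuel) = 143531 / 1.05971×10⁷ = 0.0135444 m³
In ft³: 0.0135444 / 0.0283168 = 0.478317 ft³

0.4783 ft³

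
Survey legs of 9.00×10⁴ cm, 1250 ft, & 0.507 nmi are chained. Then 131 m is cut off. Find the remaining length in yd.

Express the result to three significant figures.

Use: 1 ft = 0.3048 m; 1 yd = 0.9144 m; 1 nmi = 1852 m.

9.00×10⁴ cm × 0.01 = 900 m
1250 ft × 0.3048 = 381 m
0.507 nmi × 1852 = 938.964 m
131 m (already m)
Result: 900 + 381 + 938.964 − 131 = 2088.96 m
In yd: 2088.96 / 0.9144 = 2284.51 yd

2280 yd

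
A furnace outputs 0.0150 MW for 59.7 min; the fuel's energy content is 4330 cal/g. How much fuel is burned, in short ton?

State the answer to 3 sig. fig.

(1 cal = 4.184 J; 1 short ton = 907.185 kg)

0.00327 short ton

0.0150 MW → 15000 W
59.7 min → 3582 s
E = P × t = 15000 × 3582 = 5.373×10⁷ J
4330 cal/g → 1.81167×10⁷ J/kg
m = E / e_s = 5.373×10⁷ / 1.81167×10⁷ = 2.96577 kg
In short ton: 2.96577 / 907.185 = 0.0032692 short ton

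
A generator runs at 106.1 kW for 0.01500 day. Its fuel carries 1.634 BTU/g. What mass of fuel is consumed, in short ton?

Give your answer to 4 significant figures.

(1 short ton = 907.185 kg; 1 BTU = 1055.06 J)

106.1 kW → 106100 W
0.01500 day → 1296 s
E = P × t = 106100 × 1296 = 1.37506×10⁸ J
1.634 BTU/g → 1.72397×10⁶ J/kg
m = E / e_s = 1.37506×10⁸ / 1.72397×10⁶ = 79.7612 kg
In short ton: 79.7612 / 907.185 = 0.0879216 short ton

0.08792 short ton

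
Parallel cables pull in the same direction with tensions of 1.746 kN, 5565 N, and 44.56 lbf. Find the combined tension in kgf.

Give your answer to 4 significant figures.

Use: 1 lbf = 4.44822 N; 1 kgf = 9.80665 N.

765.7 kgf

1.746 kN × 1000 = 1746 N
5565 N (already N)
44.56 lbf × 4.44822 = 198.213 N
Sum: 1746 + 5565 + 198.213 = 7509.21 N
In kgf: 7509.21 / 9.80665 = 765.726 kgf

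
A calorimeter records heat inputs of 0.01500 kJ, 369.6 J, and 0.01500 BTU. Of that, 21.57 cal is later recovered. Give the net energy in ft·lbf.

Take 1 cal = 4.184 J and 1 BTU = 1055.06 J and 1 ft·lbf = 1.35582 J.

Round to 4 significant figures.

228.8 ft·lbf

0.01500 kJ × 1000 = 15 J
369.6 J (already J)
0.01500 BTU × 1055.06 = 15.8259 J
21.57 cal × 4.184 = 90.2489 J
Sum: 15 + 369.6 + 15.8259 − 90.2489 = 310.177 J
In ft·lbf: 310.177 / 1.35582 = 228.774 ft·lbf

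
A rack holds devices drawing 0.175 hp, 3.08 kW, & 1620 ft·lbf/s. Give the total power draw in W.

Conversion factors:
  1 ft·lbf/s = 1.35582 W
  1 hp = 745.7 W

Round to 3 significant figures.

5410 W

0.175 hp × 745.7 → 130.498 W
3.08 kW × 1000 → 3080 W
1620 ft·lbf/s × 1.35582 → 2196.43 W
Combined: 130.498 + 3080 + 2196.43 = 5406.93 W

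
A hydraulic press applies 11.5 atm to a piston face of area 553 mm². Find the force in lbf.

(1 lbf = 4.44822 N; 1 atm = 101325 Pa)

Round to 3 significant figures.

11.5 atm × 101325 = 1.16524×10⁶ Pa
553 mm² × 10⁻⁶ = 5.53×10⁻⁴ m²
F = P × A = 1.16524×10⁶ Pa × 5.53×10⁻⁴ m² = 644.378 N
644.378 N ÷ (4.44822 N/lbf) = 144.862 lbf

145 lbf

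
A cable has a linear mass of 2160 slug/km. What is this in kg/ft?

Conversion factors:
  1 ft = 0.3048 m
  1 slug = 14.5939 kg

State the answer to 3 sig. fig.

9.61 kg/ft

2160 slug/km × 14.5939 kg/slug ÷ 1000 m/km = 31.5228 kg/m
31.5228 kg/m × 0.3048 m/ft = 9.60815 kg/ft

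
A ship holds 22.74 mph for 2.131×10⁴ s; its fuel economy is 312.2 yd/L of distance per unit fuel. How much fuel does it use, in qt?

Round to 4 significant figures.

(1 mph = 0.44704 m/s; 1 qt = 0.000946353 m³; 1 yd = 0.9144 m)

801.9 qt

22.74 mph → 10.1657 m/s
d = v × t = 10.1657 × 21310 = 216631 m
312.2 yd/L → 285476 m/m³
V = d / (distance per unit fuel) = 216631 / 285476 = 0.758841 m³
In qt: 0.758841 / 0.000946353 = 801.858 qt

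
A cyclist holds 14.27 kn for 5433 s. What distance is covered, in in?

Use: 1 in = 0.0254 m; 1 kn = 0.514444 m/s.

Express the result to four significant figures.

1.570×10⁶ in

14.27 kn × 0.514444 = 7.34112 m/s
d = v × t = 7.34112 m/s × 5433 s = 39884.3 m
39884.3 m ÷ (0.0254 m/in) = 1.57025×10⁶ in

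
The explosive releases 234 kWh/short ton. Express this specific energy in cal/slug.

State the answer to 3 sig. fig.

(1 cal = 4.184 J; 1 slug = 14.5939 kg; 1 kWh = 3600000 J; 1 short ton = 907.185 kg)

234 kWh/short ton × 3600000 J/kWh ÷ 907.185 kg/short ton = 928587 J/kg
928587 J/kg ÷ 4.184 J/cal × 14.5939 kg/slug = 3.23894×10⁶ cal/slug

3.24×10⁶ cal/slug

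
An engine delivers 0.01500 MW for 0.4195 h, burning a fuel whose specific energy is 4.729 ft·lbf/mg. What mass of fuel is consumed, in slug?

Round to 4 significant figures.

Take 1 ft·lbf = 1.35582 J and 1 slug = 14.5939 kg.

0.2421 slug

0.01500 MW → 15000 W
0.4195 h → 1510.2 s
E = P × t = 15000 × 1510.2 = 2.2653×10⁷ J
4.729 ft·lbf/mg → 6.41167×10⁶ J/kg
m = E / e_s = 2.2653×10⁷ / 6.41167×10⁶ = 3.53309 kg
In slug: 3.53309 / 14.5939 = 0.242094 slug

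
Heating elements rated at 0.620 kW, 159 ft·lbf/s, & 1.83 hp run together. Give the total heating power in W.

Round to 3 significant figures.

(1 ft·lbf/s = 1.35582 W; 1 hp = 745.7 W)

0.620 kW × 1000 = 620 W
159 ft·lbf/s × 1.35582 = 215.575 W
1.83 hp × 745.7 = 1364.63 W
Combined: 620 + 215.575 + 1364.63 = 2200.2 W

2200 W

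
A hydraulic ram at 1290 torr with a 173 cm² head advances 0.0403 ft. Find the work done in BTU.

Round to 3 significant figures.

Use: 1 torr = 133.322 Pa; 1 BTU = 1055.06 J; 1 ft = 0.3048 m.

0.0346 BTU

1290 torr → 171985 Pa
173 cm² → 0.0173 m²
F = P × A = 171985 × 0.0173 = 2975.34 N
0.0403 ft → 0.0122834 m
W = F × d = 2975.34 × 0.0122834 = 36.5473 J
In BTU: 36.5473 / 1055.06 = 0.03464 BTU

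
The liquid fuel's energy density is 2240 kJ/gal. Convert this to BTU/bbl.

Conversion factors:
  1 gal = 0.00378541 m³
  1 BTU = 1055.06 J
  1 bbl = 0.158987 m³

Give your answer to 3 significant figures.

8.92×10⁴ BTU/bbl

2240 kJ/gal × 1000 J/kJ ÷ 0.00378541 m³/gal = 5.91746×10⁸ J/m³
5.91746×10⁸ J/m³ ÷ 1055.06 J/BTU × 0.158987 m³/bbl = 89170.2 BTU/bbl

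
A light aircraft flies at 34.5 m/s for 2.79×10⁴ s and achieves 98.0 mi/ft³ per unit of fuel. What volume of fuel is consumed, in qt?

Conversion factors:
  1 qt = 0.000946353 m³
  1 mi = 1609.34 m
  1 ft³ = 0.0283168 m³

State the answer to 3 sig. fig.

d = v × t = 34.5 × 27900 = 962550 m
98.0 mi/ft³ → 5.56967×10⁶ m/m³
V = d / (distance per unit fuel) = 962550 / 5.56967×10⁶ = 0.17282 m³
In qt: 0.17282 / 0.000946353 = 182.617 qt

183 qt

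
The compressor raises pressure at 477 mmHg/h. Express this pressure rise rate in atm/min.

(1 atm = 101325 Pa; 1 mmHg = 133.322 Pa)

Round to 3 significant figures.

0.0105 atm/min

477 mmHg/h × 133.322 Pa/mmHg ÷ 3600 s/h = 17.6652 Pa/s
17.6652 Pa/s ÷ 101325 Pa/atm × 60 s/min = 0.0104605 atm/min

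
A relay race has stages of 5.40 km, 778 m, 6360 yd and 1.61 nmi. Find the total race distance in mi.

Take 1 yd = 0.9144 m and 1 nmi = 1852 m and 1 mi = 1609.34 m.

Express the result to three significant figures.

5.40 km × 1000 = 5400 m
778 m (already m)
6360 yd × 0.9144 = 5815.58 m
1.61 nmi × 1852 = 2981.72 m
Combined: 5400 + 778 + 5815.58 + 2981.72 = 14975.3 m
In mi: 14975.3 / 1609.34 = 9.30524 mi

9.31 mi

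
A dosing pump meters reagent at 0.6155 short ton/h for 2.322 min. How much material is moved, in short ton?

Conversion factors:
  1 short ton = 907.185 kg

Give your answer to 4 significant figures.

0.6155 short ton/h → 0.155103 kg/s
2.322 min → 139.32 s
m = ṁ × t = 0.155103 × 139.32 = 21.6089 kg
In short ton: 21.6089 / 907.185 = 0.0238197 short ton

0.02382 short ton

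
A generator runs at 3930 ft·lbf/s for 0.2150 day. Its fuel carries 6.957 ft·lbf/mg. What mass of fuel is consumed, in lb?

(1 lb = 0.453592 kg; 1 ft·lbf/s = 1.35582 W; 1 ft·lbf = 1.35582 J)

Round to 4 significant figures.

3930 ft·lbf/s → 5328.37 W
0.2150 day → 18576 s
E = P × t = 5328.37 × 18576 = 9.89798×10⁷ J
6.957 ft·lbf/mg → 9.43244×10⁶ J/kg
m = E / e_s = 9.89798×10⁷ / 9.43244×10⁶ = 10.4936 kg
In lb: 10.4936 / 0.453592 = 23.1344 lb

23.13 lb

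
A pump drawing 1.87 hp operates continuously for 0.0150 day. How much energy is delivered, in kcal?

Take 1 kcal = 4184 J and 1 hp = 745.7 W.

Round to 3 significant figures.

1.87 hp × 745.7 → 1394.46 W
0.0150 day × 86400 → 1296 s
E = P × t = 1394.46 W × 1296 s = 1.80722×10⁶ J
1.80722×10⁶ J ÷ (4184 J/kcal) = 431.936 kcal

432 kcal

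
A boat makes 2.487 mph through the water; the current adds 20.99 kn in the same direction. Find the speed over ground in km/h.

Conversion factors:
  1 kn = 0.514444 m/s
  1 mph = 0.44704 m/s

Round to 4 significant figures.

2.487 mph × 0.44704 = 1.11179 m/s
20.99 kn × 0.514444 = 10.7982 m/s
Total: 1.11179 + 10.7982 = 11.91 m/s
In km/h: 11.91 / (1/3.6) = 42.876 km/h

42.88 km/h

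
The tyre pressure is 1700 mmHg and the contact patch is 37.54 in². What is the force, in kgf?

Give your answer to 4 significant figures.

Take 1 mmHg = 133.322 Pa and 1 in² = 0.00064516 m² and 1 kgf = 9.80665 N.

1700 mmHg × 133.322 → 226647 Pa
37.54 in² × 0.00064516 → 0.0242193 m²
F = P × A = 226647 Pa × 0.0242193 m² = 5489.23 N
5489.23 N ÷ (9.80665 N/kgf) = 559.746 kgf

559.7 kgf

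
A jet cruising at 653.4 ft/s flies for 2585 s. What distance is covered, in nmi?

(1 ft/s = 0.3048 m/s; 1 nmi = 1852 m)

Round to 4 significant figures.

653.4 ft/s × 0.3048 → 199.156 m/s
d = v × t = 199.156 m/s × 2585 s = 514818 m
514818 m ÷ (1852 m/nmi) = 277.979 nmi

278.0 nmi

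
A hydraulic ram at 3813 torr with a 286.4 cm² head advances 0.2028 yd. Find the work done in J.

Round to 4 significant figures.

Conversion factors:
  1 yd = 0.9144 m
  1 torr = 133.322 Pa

2700 J

3813 torr → 508357 Pa
286.4 cm² → 0.02864 m²
F = P × A = 508357 × 0.02864 = 14559.3 N
0.2028 yd → 0.18544 m
W = F × d = 14559.3 × 0.18544 = 2699.88 J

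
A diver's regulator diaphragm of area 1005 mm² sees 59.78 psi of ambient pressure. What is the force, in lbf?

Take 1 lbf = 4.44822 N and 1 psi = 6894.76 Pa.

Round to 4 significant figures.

59.78 psi × 6894.76 = 412169 Pa
1005 mm² × 10⁻⁶ = 0.001005 m²
F = P × A = 412169 Pa × 0.001005 m² = 414.23 N
414.23 N ÷ (4.44822 N/lbf) = 93.1226 lbf

93.12 lbf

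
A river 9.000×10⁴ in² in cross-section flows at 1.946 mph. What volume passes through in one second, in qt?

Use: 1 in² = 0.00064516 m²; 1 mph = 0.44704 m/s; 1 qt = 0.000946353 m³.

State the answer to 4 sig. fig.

5.338×10⁴ qt

1.946 mph × 0.44704 → 0.86994 m/s
9.000×10⁴ in² × 0.00064516 → 58.0644 m²
V = v × A × t = 0.86994 m/s × 58.0644 m² × 1 s = 50.5125 m³
50.5125 m³ ÷ (0.000946353 m³/qt) = 53376 qt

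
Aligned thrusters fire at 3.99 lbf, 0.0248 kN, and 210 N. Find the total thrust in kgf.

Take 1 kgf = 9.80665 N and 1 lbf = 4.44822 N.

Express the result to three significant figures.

25.8 kgf

3.99 lbf × 4.44822 = 17.7484 N
0.0248 kN × 1000 = 24.8 N
210 N (already N)
Total: 17.7484 + 24.8 + 210 = 252.548 N
In kgf: 252.548 / 9.80665 = 25.7527 kgf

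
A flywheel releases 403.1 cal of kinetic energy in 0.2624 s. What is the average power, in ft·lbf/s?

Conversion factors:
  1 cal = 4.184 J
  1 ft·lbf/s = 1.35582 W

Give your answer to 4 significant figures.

4741 ft·lbf/s

403.1 cal × 4.184 = 1686.57 J
P = E / t = 1686.57 J / 0.2624 s = 6427.48 W
6427.48 W ÷ (1.35582 W/ft·lbf/s) = 4740.66 ft·lbf/s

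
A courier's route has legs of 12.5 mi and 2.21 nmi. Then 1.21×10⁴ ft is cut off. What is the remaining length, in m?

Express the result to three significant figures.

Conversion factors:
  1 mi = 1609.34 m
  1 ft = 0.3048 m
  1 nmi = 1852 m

12.5 mi × 1609.34 = 20116.8 m
2.21 nmi × 1852 = 4092.92 m
1.21×10⁴ ft × 0.3048 = 3688.08 m
Result: 20116.8 + 4092.92 − 3688.08 = 20521.6 m

2.05×10⁴ m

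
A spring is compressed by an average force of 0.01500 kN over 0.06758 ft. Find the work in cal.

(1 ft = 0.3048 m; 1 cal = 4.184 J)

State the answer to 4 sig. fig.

0.07385 cal

0.01500 kN × 1000 → 15 N
0.06758 ft × 0.3048 → 0.0205984 m
W = F × d = 15 N × 0.0205984 m = 0.308976 J
0.308976 J ÷ (4.184 J/cal) = 0.073847 cal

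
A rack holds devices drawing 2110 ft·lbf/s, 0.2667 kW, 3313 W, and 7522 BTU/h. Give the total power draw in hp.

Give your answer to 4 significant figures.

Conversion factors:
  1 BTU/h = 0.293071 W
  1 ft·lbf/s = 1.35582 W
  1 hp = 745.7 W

2110 ft·lbf/s × 1.35582 = 2860.78 W
0.2667 kW × 1000 = 266.7 W
3313 W (already W)
7522 BTU/h × 0.293071 = 2204.48 W
Combined: 2860.78 + 266.7 + 3313 + 2204.48 = 8644.96 W
In hp: 8644.96 / 745.7 = 11.5931 hp

11.59 hp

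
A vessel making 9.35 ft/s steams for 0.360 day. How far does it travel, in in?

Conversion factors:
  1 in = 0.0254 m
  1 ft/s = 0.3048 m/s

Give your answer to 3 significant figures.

9.35 ft/s × 0.3048 → 2.84988 m/s
0.360 day × 86400 → 31104 s
d = v × t = 2.84988 m/s × 31104 s = 88642.7 m
88642.7 m ÷ (0.0254 m/in) = 3.48987×10⁶ in

3.49×10⁶ in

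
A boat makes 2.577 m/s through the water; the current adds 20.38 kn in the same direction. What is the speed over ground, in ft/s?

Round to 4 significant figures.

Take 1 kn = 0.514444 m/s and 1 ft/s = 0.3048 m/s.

2.577 m/s (already m/s)
20.38 kn × 0.514444 = 10.4844 m/s
Sum: 2.577 + 10.4844 = 13.0614 m/s
In ft/s: 13.0614 / 0.3048 = 42.8524 ft/s

42.85 ft/s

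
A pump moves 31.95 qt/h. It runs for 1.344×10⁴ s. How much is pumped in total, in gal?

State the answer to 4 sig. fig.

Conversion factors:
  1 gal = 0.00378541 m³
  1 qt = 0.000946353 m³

29.82 gal

31.95 qt/h → 8.39888×10⁻⁶ m³/s
V = Q × t = 8.39888×10⁻⁶ × 13440 = 0.112881 m³
In gal: 0.112881 / 0.00378541 = 29.82 gal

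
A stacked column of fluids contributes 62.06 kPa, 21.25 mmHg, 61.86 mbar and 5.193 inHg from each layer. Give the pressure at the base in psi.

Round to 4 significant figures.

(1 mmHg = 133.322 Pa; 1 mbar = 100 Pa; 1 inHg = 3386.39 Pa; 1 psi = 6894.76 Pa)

62.06 kPa × 1000 = 62060 Pa
21.25 mmHg × 133.322 = 2833.09 Pa
61.86 mbar × 100 = 6186 Pa
5.193 inHg × 3386.39 = 17585.5 Pa
Combined: 62060 + 2833.09 + 6186 + 17585.5 = 88664.6 Pa
In psi: 88664.6 / 6894.76 = 12.8597 psi

12.86 psi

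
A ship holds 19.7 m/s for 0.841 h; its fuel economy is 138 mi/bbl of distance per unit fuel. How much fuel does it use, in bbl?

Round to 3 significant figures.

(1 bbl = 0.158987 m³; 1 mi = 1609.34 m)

0.841 h → 3027.6 s
d = v × t = 19.7 × 3027.6 = 59643.7 m
138 mi/bbl → 1.3969×10⁶ m/m³
V = d / (distance per unit fuel) = 59643.7 / 1.3969×10⁶ = 0.0426972 m³
In bbl: 0.0426972 / 0.158987 = 0.268558 bbl

0.269 bbl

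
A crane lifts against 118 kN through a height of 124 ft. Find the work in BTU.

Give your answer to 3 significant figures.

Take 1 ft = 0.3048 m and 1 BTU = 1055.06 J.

118 kN × 1000 = 118000 N
124 ft × 0.3048 = 37.7952 m
W = F × d = 118000 N × 37.7952 m = 4.45983×10⁶ J
4.45983×10⁶ J ÷ (1055.06 J/BTU) = 4227.09 BTU

4230 BTU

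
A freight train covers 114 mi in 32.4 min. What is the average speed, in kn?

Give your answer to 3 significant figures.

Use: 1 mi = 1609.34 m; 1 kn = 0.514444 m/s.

114 mi × 1609.34 → 183465 m
32.4 min × 60 → 1944 s
v = d / t = 183465 m / 1944 s = 94.375 m/s
94.375 m/s ÷ (0.514444 m/s/kn) = 183.45 kn

183 kn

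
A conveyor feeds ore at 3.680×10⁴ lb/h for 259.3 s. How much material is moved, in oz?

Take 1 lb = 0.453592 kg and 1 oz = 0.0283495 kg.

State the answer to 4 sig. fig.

4.241×10⁴ oz

3.680×10⁴ lb/h → 4.63672 kg/s
m = ṁ × t = 4.63672 × 259.3 = 1202.3 kg
In oz: 1202.3 / 0.0283495 = 42409.9 oz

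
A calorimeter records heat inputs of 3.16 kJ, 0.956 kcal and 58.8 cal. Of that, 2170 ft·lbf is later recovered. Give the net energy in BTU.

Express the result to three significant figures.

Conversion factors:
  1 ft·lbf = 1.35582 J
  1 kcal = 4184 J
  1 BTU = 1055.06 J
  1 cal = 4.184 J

4.23 BTU

3.16 kJ × 1000 = 3160 J
0.956 kcal × 4184 = 3999.9 J
58.8 cal × 4.184 = 246.019 J
2170 ft·lbf × 1.35582 = 2942.13 J
Net: 3160 + 3999.9 + 246.019 − 2942.13 = 4463.79 J
In BTU: 4463.79 / 1055.06 = 4.23084 BTU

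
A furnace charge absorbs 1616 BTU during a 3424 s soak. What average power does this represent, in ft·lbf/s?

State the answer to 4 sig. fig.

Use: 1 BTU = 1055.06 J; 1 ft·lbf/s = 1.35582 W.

367.3 ft·lbf/s

1616 BTU × 1055.06 = 1.70498×10⁶ J
P = E / t = 1.70498×10⁶ J / 3424 s = 497.95 W
497.95 W ÷ (1.35582 W/ft·lbf/s) = 367.269 ft·lbf/s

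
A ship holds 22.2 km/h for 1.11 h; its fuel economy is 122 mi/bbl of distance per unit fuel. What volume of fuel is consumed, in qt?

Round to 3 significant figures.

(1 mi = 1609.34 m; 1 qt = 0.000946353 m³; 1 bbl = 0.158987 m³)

22.2 km/h → 6.16667 m/s
1.11 h → 3996 s
d = v × t = 6.16667 × 3996 = 24642 m
122 mi/bbl → 1.23494×10⁶ m/m³
V = d / (distance per unit fuel) = 24642 / 1.23494×10⁶ = 0.019954 m³
In qt: 0.019954 / 0.000946353 = 21.0852 qt

21.1 qt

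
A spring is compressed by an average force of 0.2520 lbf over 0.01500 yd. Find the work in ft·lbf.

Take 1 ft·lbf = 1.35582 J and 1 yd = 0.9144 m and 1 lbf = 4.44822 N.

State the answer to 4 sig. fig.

0.2520 lbf × 4.44822 → 1.12095 N
0.01500 yd × 0.9144 → 0.013716 m
W = F × d = 1.12095 N × 0.013716 m = 0.015375 J
0.015375 J ÷ (1.35582 J/ft·lbf) = 0.01134 ft·lbf

0.01134 ft·lbf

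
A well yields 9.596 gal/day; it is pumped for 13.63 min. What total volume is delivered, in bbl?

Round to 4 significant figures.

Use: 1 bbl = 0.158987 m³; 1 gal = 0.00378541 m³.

0.002163 bbl

9.596 gal/day → 4.20426×10⁻⁷ m³/s
13.63 min → 817.8 s
V = Q × t = 4.20426×10⁻⁷ × 817.8 = 3.43824×10⁻⁴ m³
In bbl: 3.43824×10⁻⁴ / 0.158987 = 0.00216259 bbl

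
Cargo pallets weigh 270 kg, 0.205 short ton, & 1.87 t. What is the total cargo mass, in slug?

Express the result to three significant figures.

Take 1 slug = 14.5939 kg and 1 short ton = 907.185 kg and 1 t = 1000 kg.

159 slug

270 kg (already kg)
0.205 short ton × 907.185 → 185.973 kg
1.87 t × 1000 → 1870 kg
Combined: 270 + 185.973 + 1870 = 2325.97 kg
In slug: 2325.97 / 14.5939 = 159.38 slug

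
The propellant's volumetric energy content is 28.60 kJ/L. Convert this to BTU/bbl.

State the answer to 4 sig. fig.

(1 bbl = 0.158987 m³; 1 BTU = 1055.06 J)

28.60 kJ/L × 1000 J/kJ ÷ 0.001 m³/L = 2.86×10⁷ J/m³
2.86×10⁷ J/m³ ÷ 1055.06 J/BTU × 0.158987 m³/bbl = 4309.73 BTU/bbl

4310 BTU/bbl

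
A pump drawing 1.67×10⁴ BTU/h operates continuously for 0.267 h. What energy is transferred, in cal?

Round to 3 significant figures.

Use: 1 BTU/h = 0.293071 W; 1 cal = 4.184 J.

1.12×10⁶ cal

1.67×10⁴ BTU/h × 0.293071 = 4894.29 W
0.267 h × 3600 = 961.2 s
E = P × t = 4894.29 W × 961.2 s = 4.70439×10⁶ J
4.70439×10⁶ J ÷ (4.184 J/cal) = 1.12438×10⁶ cal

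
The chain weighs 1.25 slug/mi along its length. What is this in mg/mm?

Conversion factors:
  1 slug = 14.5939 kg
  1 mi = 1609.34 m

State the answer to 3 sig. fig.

11.3 mg/mm

1.25 slug/mi × 14.5939 kg/slug ÷ 1609.34 m/mi = 0.0113353 kg/m
0.0113353 kg/m ÷ 10⁻⁶ kg/mg × 0.001 m/mm = 11.3353 mg/mm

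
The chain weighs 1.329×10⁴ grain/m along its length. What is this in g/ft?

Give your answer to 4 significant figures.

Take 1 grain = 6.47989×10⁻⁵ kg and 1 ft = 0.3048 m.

262.5 g/ft

1.329×10⁴ grain/m × 6.47989×10⁻⁵ kg/grain = 0.861177 kg/m
0.861177 kg/m ÷ 0.001 kg/g × 0.3048 m/ft = 262.487 g/ft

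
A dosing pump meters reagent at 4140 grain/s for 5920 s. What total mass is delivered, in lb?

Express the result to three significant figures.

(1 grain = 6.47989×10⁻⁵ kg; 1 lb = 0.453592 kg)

3500 lb

4140 grain/s → 0.268267 kg/s
m = ṁ × t = 0.268267 × 5920 = 1588.14 kg
In lb: 1588.14 / 0.453592 = 3501.25 lb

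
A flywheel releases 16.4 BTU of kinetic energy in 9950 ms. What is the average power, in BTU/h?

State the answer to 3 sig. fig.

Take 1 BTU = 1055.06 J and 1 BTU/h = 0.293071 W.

16.4 BTU × 1055.06 = 17303 J
9950 ms × 0.001 = 9.95 s
P = E / t = 17303 J / 9.95 s = 1738.99 W
1738.99 W ÷ (0.293071 W/BTU/h) = 5933.68 BTU/h

5930 BTU/h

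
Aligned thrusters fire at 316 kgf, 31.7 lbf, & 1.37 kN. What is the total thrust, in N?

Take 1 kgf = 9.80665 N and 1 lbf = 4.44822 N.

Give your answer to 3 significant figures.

4610 N

316 kgf × 9.80665 → 3098.9 N
31.7 lbf × 4.44822 → 141.009 N
1.37 kN × 1000 → 1370 N
Sum: 3098.9 + 141.009 + 1370 = 4609.91 N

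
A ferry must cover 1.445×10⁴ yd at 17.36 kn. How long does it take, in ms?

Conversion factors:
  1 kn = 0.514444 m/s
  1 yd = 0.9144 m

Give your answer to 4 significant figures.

1.445×10⁴ yd × 0.9144 → 13213.1 m
17.36 kn × 0.514444 → 8.93075 m/s
t = d / v = 13213.1 m / 8.93075 m/s = 1479.51 s
1479.51 s ÷ (0.001 s/ms) = 1.47951×10⁶ ms

1.480×10⁶ ms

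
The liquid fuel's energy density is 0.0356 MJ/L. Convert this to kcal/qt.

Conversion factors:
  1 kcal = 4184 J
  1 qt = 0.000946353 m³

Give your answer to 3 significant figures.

8.05 kcal/qt

0.0356 MJ/L × 1000000 J/MJ ÷ 0.001 m³/L = 3.56×10⁷ J/m³
3.56×10⁷ J/m³ ÷ 4184 J/kcal × 0.000946353 m³/qt = 8.05214 kcal/qt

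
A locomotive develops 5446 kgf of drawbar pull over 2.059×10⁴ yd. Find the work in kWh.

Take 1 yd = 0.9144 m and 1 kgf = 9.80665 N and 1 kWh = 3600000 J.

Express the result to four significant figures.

5446 kgf × 9.80665 = 53407 N
2.059×10⁴ yd × 0.9144 = 18827.5 m
W = F × d = 53407 N × 18827.5 m = 1.00552×10⁹ J
1.00552×10⁹ J ÷ (3600000 J/kWh) = 279.311 kWh

279.3 kWh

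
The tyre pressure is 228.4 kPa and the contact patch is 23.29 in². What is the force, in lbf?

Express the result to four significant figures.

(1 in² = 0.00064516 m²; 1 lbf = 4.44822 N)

771.5 lbf

228.4 kPa × 1000 = 228400 Pa
23.29 in² × 0.00064516 = 0.0150258 m²
F = P × A = 228400 Pa × 0.0150258 m² = 3431.89 N
3431.89 N ÷ (4.44822 N/lbf) = 771.52 lbf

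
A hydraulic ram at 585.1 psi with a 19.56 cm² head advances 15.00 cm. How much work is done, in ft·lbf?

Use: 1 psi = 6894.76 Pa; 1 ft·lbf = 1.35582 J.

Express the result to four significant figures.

873.0 ft·lbf

585.1 psi → 4.03412×10⁶ Pa
19.56 cm² → 0.001956 m²
F = P × A = 4.03412×10⁶ × 0.001956 = 7890.74 N
15.00 cm → 0.15 m
W = F × d = 7890.74 × 0.15 = 1183.61 J
In ft·lbf: 1183.61 / 1.35582 = 872.985 ft·lbf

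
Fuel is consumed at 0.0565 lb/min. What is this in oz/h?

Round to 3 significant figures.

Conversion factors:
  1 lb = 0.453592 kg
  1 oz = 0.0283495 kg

54.2 oz/h

0.0565 lb/min × 0.453592 kg/lb ÷ 60 s/min = 4.27132×10⁻⁴ kg/s
4.27132×10⁻⁴ kg/s ÷ 0.0283495 kg/oz × 3600 s/h = 54.2399 oz/h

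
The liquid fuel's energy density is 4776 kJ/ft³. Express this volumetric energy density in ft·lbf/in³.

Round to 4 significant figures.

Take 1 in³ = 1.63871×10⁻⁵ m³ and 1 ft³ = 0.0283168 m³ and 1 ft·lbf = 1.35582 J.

4776 kJ/ft³ × 1000 J/kJ ÷ 0.0283168 m³/ft³ = 1.68663×10⁸ J/m³
1.68663×10⁸ J/m³ ÷ 1.35582 J/ft·lbf × 1.63871×10⁻⁵ m³/in³ = 2038.54 ft·lbf/in³

2039 ft·lbf/in³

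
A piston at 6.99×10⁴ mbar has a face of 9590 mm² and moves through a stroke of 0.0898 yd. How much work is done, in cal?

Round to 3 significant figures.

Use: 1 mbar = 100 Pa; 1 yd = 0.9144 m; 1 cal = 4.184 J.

6.99×10⁴ mbar → 6.99×10⁶ Pa
9590 mm² → 0.00959 m²
F = P × A = 6.99×10⁶ × 0.00959 = 67034.1 N
0.0898 yd → 0.0821131 m
W = F × d = 67034.1 × 0.0821131 = 5504.38 J
In cal: 5504.38 / 4.184 = 1315.58 cal

1320 cal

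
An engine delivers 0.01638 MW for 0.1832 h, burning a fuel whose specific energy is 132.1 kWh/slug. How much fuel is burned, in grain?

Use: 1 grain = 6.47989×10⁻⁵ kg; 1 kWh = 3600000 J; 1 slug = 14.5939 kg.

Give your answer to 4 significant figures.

0.01638 MW → 16380 W
0.1832 h → 659.52 s
E = P × t = 16380 × 659.52 = 1.08029×10⁷ J
132.1 kWh/slug → 3.25862×10⁷ J/kg
m = E / e_s = 1.08029×10⁷ / 3.25862×10⁷ = 0.331518 kg
In grain: 0.331518 / 6.47989×10⁻⁵ = 5116.11 grain

5116 grain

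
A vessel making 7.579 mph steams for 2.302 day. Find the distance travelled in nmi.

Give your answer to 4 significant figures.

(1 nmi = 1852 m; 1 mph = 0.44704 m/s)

7.579 mph × 0.44704 → 3.38812 m/s
2.302 day × 86400 → 198893 s
d = v × t = 3.38812 m/s × 198893 s = 673873 m
673873 m ÷ (1852 m/nmi) = 363.862 nmi

363.9 nmi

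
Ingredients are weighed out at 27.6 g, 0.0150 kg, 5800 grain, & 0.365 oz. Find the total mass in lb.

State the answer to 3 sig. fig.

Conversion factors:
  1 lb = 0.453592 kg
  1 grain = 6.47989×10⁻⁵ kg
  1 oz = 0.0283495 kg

27.6 g × 0.001 = 0.0276 kg
0.0150 kg (already kg)
5800 grain × 6.47989×10⁻⁵ = 0.375834 kg
0.365 oz × 0.0283495 = 0.0103476 kg
Total: 0.0276 + 0.015 + 0.375834 + 0.0103476 = 0.428782 kg
In lb: 0.428782 / 0.453592 = 0.945303 lb

0.945 lb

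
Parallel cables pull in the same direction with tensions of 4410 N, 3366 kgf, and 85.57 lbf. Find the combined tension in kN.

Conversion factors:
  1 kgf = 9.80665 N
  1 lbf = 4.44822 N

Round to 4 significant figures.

4410 N (already N)
3366 kgf × 9.80665 → 33009.2 N
85.57 lbf × 4.44822 → 380.634 N
Sum: 4410 + 33009.2 + 380.634 = 37799.8 N
In kN: 37799.8 / 1000 = 37.7998 kN

37.80 kN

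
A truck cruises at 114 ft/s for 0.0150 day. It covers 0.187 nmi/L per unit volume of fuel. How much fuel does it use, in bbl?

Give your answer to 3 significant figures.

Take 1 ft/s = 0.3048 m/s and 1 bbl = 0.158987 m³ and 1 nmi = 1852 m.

114 ft/s → 34.7472 m/s
0.0150 day → 1296 s
d = v × t = 34.7472 × 1296 = 45032.4 m
0.187 nmi/L → 346324 m/m³
V = d / (distance per unit fuel) = 45032.4 / 346324 = 0.13003 m³
In bbl: 0.13003 / 0.158987 = 0.817866 bbl

0.818 bbl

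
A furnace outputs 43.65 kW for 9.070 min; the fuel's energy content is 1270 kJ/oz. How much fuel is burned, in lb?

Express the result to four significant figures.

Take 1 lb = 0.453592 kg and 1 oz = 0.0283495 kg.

1.169 lb

43.65 kW → 43650 W
9.070 min → 544.2 s
E = P × t = 43650 × 544.2 = 2.37543×10⁷ J
1270 kJ/oz → 4.4798×10⁷ J/kg
m = E / e_s = 2.37543×10⁷ / 4.4798×10⁷ = 0.530254 kg
In lb: 0.530254 / 0.453592 = 1.16901 lb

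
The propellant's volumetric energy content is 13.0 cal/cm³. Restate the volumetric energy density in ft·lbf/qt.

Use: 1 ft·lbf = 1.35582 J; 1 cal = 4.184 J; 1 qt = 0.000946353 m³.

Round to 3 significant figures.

3.80×10⁴ ft·lbf/qt

13.0 cal/cm³ × 4.184 J/cal ÷ 10⁻⁶ m³/cm³ = 5.4392×10⁷ J/m³
5.4392×10⁷ J/m³ ÷ 1.35582 J/ft·lbf × 0.000946353 m³/qt = 37965.2 ft·lbf/qt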